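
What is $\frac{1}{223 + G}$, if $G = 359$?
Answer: $\frac{1}{582} \approx 0.0017182$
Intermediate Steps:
$\frac{1}{223 + G} = \frac{1}{223 + 359} = \frac{1}{582}$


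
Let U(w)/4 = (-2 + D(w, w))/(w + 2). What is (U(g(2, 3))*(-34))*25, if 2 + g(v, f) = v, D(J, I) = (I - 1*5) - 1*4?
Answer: 18700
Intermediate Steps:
D(J, I) = -9 + I (D(J, I) = (I - 5) - 4 = (-5 + I) - 4 = -9 + I)
g(v, f) = -2 + v
U(w) = 4*(-11 + w)/(2 + w) (U(w) = 4*((-2 + (-9 + w))/(w + 2)) = 4*((-11 + w)/(2 + w)) = 4*(-11 + w)/(2 + w))
(U(g(2, 3))*(-34))*25 = ((4*(-11 + (-2 + 2))/(2 + (-2 + 2)))*(-34))*25 = ((4*(-11 + 0)/(2 + 0))*(-34))*25 = ((4*(-11)/2)*(-34))*25 = ((4*(½)*(-11))*(-34))*25 = -22*(-34)*25 = 748*25 = 18700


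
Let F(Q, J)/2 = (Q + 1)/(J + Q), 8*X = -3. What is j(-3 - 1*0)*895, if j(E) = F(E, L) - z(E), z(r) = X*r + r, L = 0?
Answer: 68915/24 ≈ 2871.5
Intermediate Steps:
X = -3/8 (X = (⅛)*(-3) = -3/8 ≈ -0.37500)
F(Q, J) = 2*(1 + Q)/(J + Q) (F(Q, J) = 2*((Q + 1)/(J + Q)) = 2*((1 + Q)/(J + Q)) = 2*(1 + Q)/(J + Q))
z(r) = 5*r/8 (z(r) = -3*r/8 + r = 5*r/8)
j(E) = -5*E/8 + 2*(1 + E)/E (j(E) = 2*(1 + E)/(0 + E) - 5*E/8 = 2*(1 + E)/E - 5*E/8 = -5*E/8 + 2*(1 + E)/E)
j(-3 - 1*0)*895 = (2 + 2/(-3 - 1*0) - 5*(-3 - 1*0)/8)*895 = (2 + 2/(-3 + 0) - 5*(-3 + 0)/8)*895 = (2 + 2/(-3) - 5/8*(-3))*895 = (2 + 2*(-⅓) + 15/8)*895 = (2 - ⅔ + 15/8)*895 = (77/24)*895 = 68915/24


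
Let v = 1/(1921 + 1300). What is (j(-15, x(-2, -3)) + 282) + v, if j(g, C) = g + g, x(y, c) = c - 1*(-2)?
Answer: 811693/3221 ≈ 252.00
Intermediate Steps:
x(y, c) = 2 + c (x(y, c) = c + 2 = 2 + c)
j(g, C) = 2*g
v = 1/3221 ≈ 0.00031046
(j(-15, x(-2, -3)) + 282) + v = (2*(-15) + 282) + 1/3221 = (-30 + 282) + 1/3221 = 252 + 1/3221 = 811693/3221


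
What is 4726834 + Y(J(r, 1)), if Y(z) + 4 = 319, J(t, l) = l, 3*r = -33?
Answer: 4727149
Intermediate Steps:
r = -11 (r = (⅓)*(-33) = -11)
Y(z) = 315 (Y(z) = -4 + 319 = 315)
4726834 + Y(J(r, 1)) = 4726834 + 315 = 4727149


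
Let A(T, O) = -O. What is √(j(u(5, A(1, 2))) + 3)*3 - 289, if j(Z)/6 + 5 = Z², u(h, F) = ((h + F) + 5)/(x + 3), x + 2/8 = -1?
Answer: -289 + 3*√4821/7 ≈ -259.24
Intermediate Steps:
x = -5/4 (x = -¼ - 1 = -5/4 ≈ -1.2500)
u(h, F) = 20/7 + 4*F/7 + 4*h/7 (u(h, F) = ((h + F) + 5)/(-5/4 + 3) = ((F + h) + 5)/(7/4) = (5 + F + h)*(4/7) = 20/7 + 4*F/7 + 4*h/7)
j(Z) = -30 + 6*Z²
√(j(u(5, A(1, 2))) + 3)*3 - 289 = √((-30 + 6*(20/7 + 4*(-1*2)/7 + (4/7)*5)²) + 3)*3 - 289 = √((-30 + 6*(20/7 + (4/7)*(-2) + 20/7)²) + 3)*3 - 289 = √((-30 + 6*(20/7 - 8/7 + 20/7)²) + 3)*3 - 289 = √((-30 + 6*(32/7)²) + 3)*3 - 289 = √((-30 + 6*(1024/49)) + 3)*3 - 289 = √((-30 + 6144/49) + 3)*3 - 289 = √(4674/49 + 3)*3 - 289 = √(4821/49)*3 - 289 = (√4821/7)*3 - 289 = 3*√4821/7 - 289 = -289 + 3*√4821/7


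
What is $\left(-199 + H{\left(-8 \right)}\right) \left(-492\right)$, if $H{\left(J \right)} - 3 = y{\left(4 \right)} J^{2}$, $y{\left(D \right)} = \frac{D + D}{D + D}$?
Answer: $64944$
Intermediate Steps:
$y{\left(D \right)} = 1$ ($y{\left(D \right)} = \frac{2 D}{2 D} = 2 D \frac{1}{2 D} = 1$)
$H{\left(J \right)} = 3 + J^{2}$ ($H{\left(J \right)} = 3 + 1 J^{2} = 3 + J^{2}$)
$\left(-199 + H{\left(-8 \right)}\right) \left(-492\right) = \left(-199 + \left(3 + \left(-8\right)^{2}\right)\right) \left(-492\right) = \left(-199 + \left(3 + 64\right)\right) \left(-492\right) = \left(-199 + 67\right) \left(-492\right) = \left(-132\right) \left(-492\right) = 64944$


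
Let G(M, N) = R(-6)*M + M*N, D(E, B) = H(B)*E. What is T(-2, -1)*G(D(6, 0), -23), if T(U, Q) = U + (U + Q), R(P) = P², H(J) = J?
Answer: 0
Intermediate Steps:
D(E, B) = B*E
G(M, N) = 36*M + M*N (G(M, N) = (-6)²*M + M*N = 36*M + M*N)
T(U, Q) = Q + 2*U (T(U, Q) = U + (Q + U) = Q + 2*U)
T(-2, -1)*G(D(6, 0), -23) = (-1 + 2*(-2))*((0*6)*(36 - 23)) = (-1 - 4)*(0*13) = -5*0 = 0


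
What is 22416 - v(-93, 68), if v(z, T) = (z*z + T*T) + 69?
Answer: 9074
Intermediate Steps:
v(z, T) = 69 + T**2 + z**2 (v(z, T) = (z**2 + T**2) + 69 = (T**2 + z**2) + 69 = 69 + T**2 + z**2)
22416 - v(-93, 68) = 22416 - (69 + 68**2 + (-93)**2) = 22416 - (69 + 4624 + 8649) = 22416 - 1*13342 = 22416 - 13342 = 9074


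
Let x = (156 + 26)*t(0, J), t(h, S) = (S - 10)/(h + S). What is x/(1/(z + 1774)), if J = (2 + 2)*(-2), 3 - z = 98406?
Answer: -79139151/2 ≈ -3.9570e+7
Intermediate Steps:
z = -98403 (z = 3 - 1*98406 = 3 - 98406 = -98403)
J = -8 (J = 4*(-2) = -8)
t(h, S) = (-10 + S)/(S + h)
x = 819/2 (x = (156 + 26)*((-10 - 8)/(-8 + 0)) = 182*(-18/(-8)) = 182*(-⅛*(-18)) = 182*(9/4) = 819/2 ≈ 409.50)
x/(1/(z + 1774)) = 819/(2*(1/(-98403 + 1774))) = 819/(2*(1/(-96629))) = 819/(2*(-1/96629)) = (819/2)*(-96629) = -79139151/2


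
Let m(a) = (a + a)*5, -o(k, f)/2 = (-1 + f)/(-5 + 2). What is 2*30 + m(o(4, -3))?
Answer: 100/3 ≈ 33.333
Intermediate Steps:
o(k, f) = -⅔ + 2*f/3 (o(k, f) = -2*(-1 + f)/(-5 + 2) = -2*(-1 + f)/(-3) = -2*(-1 + f)*(-1)/3 = -2*(⅓ - f/3) = -⅔ + 2*f/3)
m(a) = 10*a (m(a) = (2*a)*5 = 10*a)
2*30 + m(o(4, -3)) = 2*30 + 10*(-⅔ + (⅔)*(-3)) = 60 + 10*(-⅔ - 2) = 60 + 10*(-8/3) = 60 - 80/3 = 100/3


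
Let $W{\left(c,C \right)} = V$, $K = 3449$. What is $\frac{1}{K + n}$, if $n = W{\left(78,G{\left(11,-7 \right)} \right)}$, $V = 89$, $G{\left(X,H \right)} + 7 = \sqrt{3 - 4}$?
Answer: $\frac{1}{3538} \approx 0.00028265$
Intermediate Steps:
$G{\left(X,H \right)} = -7 + i$ ($G{\left(X,H \right)} = -7 + \sqrt{3 - 4} = -7 + \sqrt{-1} = -7 + i$)
$W{\left(c,C \right)} = 89$
$n = 89$
$\frac{1}{K + n} = \frac{1}{3449 + 89} = \frac{1}{3538}$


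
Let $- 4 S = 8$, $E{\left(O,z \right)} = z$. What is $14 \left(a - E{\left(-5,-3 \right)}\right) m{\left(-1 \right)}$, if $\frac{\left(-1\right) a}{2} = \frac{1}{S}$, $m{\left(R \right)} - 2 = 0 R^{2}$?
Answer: $112$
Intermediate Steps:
$m{\left(R \right)} = 2$ ($m{\left(R \right)} = 2 + 0 R^{2} = 2 + 0 = 2$)
$S = -2$ ($S = \left(- \frac{1}{4}\right) 8 = -2$)
$a = 1$ ($a = - \frac{2}{-2} = \left(-2\right) \left(- \frac{1}{2}\right) = 1$)
$14 \left(a - E{\left(-5,-3 \right)}\right) m{\left(-1 \right)} = 14 \left(1 - -3\right) 2 = 14 \left(1 + 3\right) 2 = 14 \cdot 4 \cdot 2 = 56 \cdot 2 = 112$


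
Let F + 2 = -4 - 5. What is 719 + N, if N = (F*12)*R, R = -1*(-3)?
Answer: 323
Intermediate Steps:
F = -11 (F = -2 + (-4 - 5) = -2 - 9 = -11)
R = 3
N = -396 (N = -11*12*3 = -132*3 = -396)
719 + N = 719 - 396 = 323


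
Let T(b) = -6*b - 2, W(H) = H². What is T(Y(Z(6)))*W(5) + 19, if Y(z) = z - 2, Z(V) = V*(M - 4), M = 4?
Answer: 269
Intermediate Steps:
Z(V) = 0 (Z(V) = V*(4 - 4) = V*0 = 0)
Y(z) = -2 + z
T(b) = -2 - 6*b
T(Y(Z(6)))*W(5) + 19 = (-2 - 6*(-2 + 0))*5² + 19 = (-2 - 6*(-2))*25 + 19 = (-2 + 12)*25 + 19 = 10*25 + 19 = 250 + 19 = 269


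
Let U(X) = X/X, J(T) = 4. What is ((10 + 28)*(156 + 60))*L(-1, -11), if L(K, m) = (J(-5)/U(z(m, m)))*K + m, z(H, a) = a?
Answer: -123120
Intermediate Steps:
U(X) = 1
L(K, m) = m + 4*K (L(K, m) = (4/1)*K + m = (4*1)*K + m = 4*K + m = m + 4*K)
((10 + 28)*(156 + 60))*L(-1, -11) = ((10 + 28)*(156 + 60))*(-11 + 4*(-1)) = (38*216)*(-11 - 4) = 8208*(-15) = -123120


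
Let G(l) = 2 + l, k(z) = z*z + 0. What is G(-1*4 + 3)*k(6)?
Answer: 36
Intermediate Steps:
k(z) = z² (k(z) = z² + 0 = z²)
G(-1*4 + 3)*k(6) = (2 + (-1*4 + 3))*6² = (2 + (-4 + 3))*36 = (2 - 1)*36 = 1*36 = 36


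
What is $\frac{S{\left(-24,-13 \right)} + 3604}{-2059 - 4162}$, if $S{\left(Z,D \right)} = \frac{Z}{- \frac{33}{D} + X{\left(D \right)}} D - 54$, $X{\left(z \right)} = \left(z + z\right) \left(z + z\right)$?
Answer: $- \frac{31318606}{54875441} \approx -0.57072$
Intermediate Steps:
$X{\left(z \right)} = 4 z^{2}$ ($X{\left(z \right)} = 2 z 2 z = 4 z^{2}$)
$S{\left(Z,D \right)} = -54 + \frac{D Z}{- \frac{33}{D} + 4 D^{2}}$ ($S{\left(Z,D \right)} = \frac{Z}{- \frac{33}{D} + 4 D^{2}} D - 54 = \frac{D Z}{- \frac{33}{D} + 4 D^{2}} - 54 = -54 + \frac{D Z}{- \frac{33}{D} + 4 D^{2}}$)
$\frac{S{\left(-24,-13 \right)} + 3604}{-2059 - 4162} = \frac{\frac{1782 - 216 \left(-13\right)^{3} - 24 \left(-13\right)^{2}}{-33 + 4 \left(-13\right)^{3}} + 3604}{-2059 - 4162} = \frac{\frac{1782 - -474552 - 4056}{-33 + 4 \left(-2197\right)} + 3604}{-6221} = \left(\frac{1782 + 474552 - 4056}{-33 - 8788} + 3604\right) \left(- \frac{1}{6221}\right) = \left(\frac{1}{-8821} \cdot 472278 + 3604\right) \left(- \frac{1}{6221}\right) = \left(\left(- \frac{1}{8821}\right) 472278 + 3604\right) \left(- \frac{1}{6221}\right) = \left(- \frac{472278}{8821} + 3604\right) \left(- \frac{1}{6221}\right) = \frac{31318606}{8821} \left(- \frac{1}{6221}\right) = - \frac{31318606}{54875441}$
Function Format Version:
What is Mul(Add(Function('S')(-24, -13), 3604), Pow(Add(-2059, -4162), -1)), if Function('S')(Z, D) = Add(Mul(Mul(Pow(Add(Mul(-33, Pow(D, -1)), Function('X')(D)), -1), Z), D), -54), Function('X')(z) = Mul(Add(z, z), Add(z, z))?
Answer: Rational(-31318606, 54875441) ≈ -0.57072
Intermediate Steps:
Function('X')(z) = Mul(4, Pow(z, 2)) (Function('X')(z) = Mul(Mul(2, z), Mul(2, z)) = Mul(4, Pow(z, 2)))
Function('S')(Z, D) = Add(-54, Mul(D, Z, Pow(Add(Mul(-33, Pow(D, -1)), Mul(4, Pow(D, 2))), -1))) (Function('S')(Z, D) = Add(Mul(Mul(Pow(Add(Mul(-33, Pow(D, -1)), Mul(4, Pow(D, 2))), -1), Z), D), -54) = Add(Mul(Mul(Z, Pow(Add(Mul(-33, Pow(D, -1)), Mul(4, Pow(D, 2))), -1)), D), -54) = Add(Mul(D, Z, Pow(Add(Mul(-33, Pow(D, -1)), Mul(4, Pow(D, 2))), -1)), -54) = Add(-54, Mul(D, Z, Pow(Add(Mul(-33, Pow(D, -1)), Mul(4, Pow(D, 2))), -1))))
Mul(Add(Function('S')(-24, -13), 3604), Pow(Add(-2059, -4162), -1)) = Mul(Add(Mul(Pow(Add(-33, Mul(4, Pow(-13, 3))), -1), Add(1782, Mul(-216, Pow(-13, 3)), Mul(-24, Pow(-13, 2)))), 3604), Pow(Add(-2059, -4162), -1)) = Mul(Add(Mul(Pow(Add(-33, Mul(4, -2197)), -1), Add(1782, Mul(-216, -2197), Mul(-24, 169))), 3604), Pow(-6221, -1)) = Mul(Add(Mul(Pow(Add(-33, -8788), -1), Add(1782, 474552, -4056)), 3604), Rational(-1, 6221)) = Mul(Add(Mul(Pow(-8821, -1), 472278), 3604), Rational(-1, 6221)) = Mul(Add(Mul(Rational(-1, 8821), 472278), 3604), Rational(-1, 6221)) = Mul(Add(Rational(-472278, 8821), 3604), Rational(-1, 6221)) = Mul(Rational(31318606, 8821), Rational(-1, 6221)) = Rational(-31318606, 54875441)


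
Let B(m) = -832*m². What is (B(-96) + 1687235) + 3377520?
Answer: -2602957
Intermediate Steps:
(B(-96) + 1687235) + 3377520 = (-832*(-96)² + 1687235) + 3377520 = (-832*9216 + 1687235) + 3377520 = (-7667712 + 1687235) + 3377520 = -5980477 + 3377520 = -2602957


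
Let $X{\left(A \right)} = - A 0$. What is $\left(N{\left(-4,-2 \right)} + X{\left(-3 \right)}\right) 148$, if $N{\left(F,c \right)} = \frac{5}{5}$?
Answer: $148$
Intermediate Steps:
$N{\left(F,c \right)} = 1$ ($N{\left(F,c \right)} = 5 \cdot \frac{1}{5} = 1$)
$X{\left(A \right)} = 0$
$\left(N{\left(-4,-2 \right)} + X{\left(-3 \right)}\right) 148 = \left(1 + 0\right) 148 = 1 \cdot 148 = 148$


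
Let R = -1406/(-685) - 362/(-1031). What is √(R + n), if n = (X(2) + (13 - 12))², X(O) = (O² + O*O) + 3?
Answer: 2*√18255361873515/706235 ≈ 12.100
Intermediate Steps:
X(O) = 3 + 2*O² (X(O) = (O² + O²) + 3 = 2*O² + 3 = 3 + 2*O²)
R = 1697556/706235 (R = -1406*(-1/685) - 362*(-1/1031) = 1406/685 + 362/1031 = 1697556/706235 ≈ 2.4037)
n = 144 (n = ((3 + 2*2²) + (13 - 12))² = ((3 + 2*4) + 1)² = ((3 + 8) + 1)² = (11 + 1)² = 12² = 144)
√(R + n) = √(1697556/706235 + 144) = √(103395396/706235) = 2*√18255361873515/706235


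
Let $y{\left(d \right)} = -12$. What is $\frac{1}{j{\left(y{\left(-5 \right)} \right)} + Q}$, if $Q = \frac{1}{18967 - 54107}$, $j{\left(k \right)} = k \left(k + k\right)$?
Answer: $\frac{35140}{10120319} \approx 0.0034722$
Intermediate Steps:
$j{\left(k \right)} = 2 k^{2}$ ($j{\left(k \right)} = k 2 k = 2 k^{2}$)
$Q = - \frac{1}{35140}$ ($Q = \frac{1}{-35140} = - \frac{1}{35140} \approx -2.8458 \cdot 10^{-5}$)
$\frac{1}{j{\left(y{\left(-5 \right)} \right)} + Q} = \frac{1}{2 \left(-12\right)^{2} - \frac{1}{35140}} = \frac{1}{2 \cdot 144 - \frac{1}{35140}} = \frac{1}{288 - \frac{1}{35140}} = \frac{1}{\frac{10120319}{35140}} = \frac{35140}{10120319}$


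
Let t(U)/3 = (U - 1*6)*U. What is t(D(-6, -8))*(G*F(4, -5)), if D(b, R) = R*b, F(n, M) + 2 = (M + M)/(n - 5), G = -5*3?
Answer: -725760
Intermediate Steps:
G = -15
F(n, M) = -2 + 2*M/(-5 + n) (F(n, M) = -2 + (M + M)/(n - 5) = -2 + (2*M)/(-5 + n) = -2 + 2*M/(-5 + n))
t(U) = 3*U*(-6 + U) (t(U) = 3*((U - 1*6)*U) = 3*((U - 6)*U) = 3*((-6 + U)*U) = 3*(U*(-6 + U)) = 3*U*(-6 + U))
t(D(-6, -8))*(G*F(4, -5)) = (3*(-8*(-6))*(-6 - 8*(-6)))*(-30*(5 - 5 - 1*4)/(-5 + 4)) = (3*48*(-6 + 48))*(-30*(5 - 5 - 4)/(-1)) = (3*48*42)*(-30*(-1)*(-4)) = 6048*(-15*8) = 6048*(-120) = -725760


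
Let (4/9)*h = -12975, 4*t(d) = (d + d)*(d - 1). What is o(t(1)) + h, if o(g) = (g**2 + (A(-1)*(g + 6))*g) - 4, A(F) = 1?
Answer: -116791/4 ≈ -29198.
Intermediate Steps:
t(d) = d*(-1 + d)/2 (t(d) = ((d + d)*(d - 1))/4 = ((2*d)*(-1 + d))/4 = (2*d*(-1 + d))/4 = d*(-1 + d)/2)
h = -116775/4 (h = (9/4)*(-12975) = -116775/4 ≈ -29194.)
o(g) = -4 + g**2 + g*(6 + g) (o(g) = (g**2 + (1*(g + 6))*g) - 4 = (g**2 + (1*(6 + g))*g) - 4 = (g**2 + (6 + g)*g) - 4 = (g**2 + g*(6 + g)) - 4 = -4 + g**2 + g*(6 + g))
o(t(1)) + h = (-4 + 2*((1/2)*1*(-1 + 1))**2 + 6*((1/2)*1*(-1 + 1))) - 116775/4 = (-4 + 2*((1/2)*1*0)**2 + 6*((1/2)*1*0)) - 116775/4 = (-4 + 2*0**2 + 6*0) - 116775/4 = (-4 + 2*0 + 0) - 116775/4 = (-4 + 0 + 0) - 116775/4 = -4 - 116775/4 = -116791/4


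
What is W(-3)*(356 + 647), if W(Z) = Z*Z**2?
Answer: -27081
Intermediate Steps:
W(Z) = Z**3
W(-3)*(356 + 647) = (-3)**3*(356 + 647) = -27*1003 = -27081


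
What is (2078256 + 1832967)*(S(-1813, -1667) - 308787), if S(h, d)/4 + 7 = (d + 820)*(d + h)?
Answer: 44906413532775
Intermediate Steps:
S(h, d) = -28 + 4*(820 + d)*(d + h) (S(h, d) = -28 + 4*((d + 820)*(d + h)) = -28 + 4*((820 + d)*(d + h)) = -28 + 4*(820 + d)*(d + h))
(2078256 + 1832967)*(S(-1813, -1667) - 308787) = (2078256 + 1832967)*((-28 + 4*(-1667)**2 + 3280*(-1667) + 3280*(-1813) + 4*(-1667)*(-1813)) - 308787) = 3911223*((-28 + 4*2778889 - 5467760 - 5946640 + 12089084) - 308787) = 3911223*((-28 + 11115556 - 5467760 - 5946640 + 12089084) - 308787) = 3911223*(11790212 - 308787) = 3911223*11481425 = 44906413532775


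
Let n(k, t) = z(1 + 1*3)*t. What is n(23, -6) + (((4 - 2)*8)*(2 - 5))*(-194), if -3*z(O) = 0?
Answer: 9312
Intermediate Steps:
z(O) = 0 (z(O) = -⅓*0 = 0)
n(k, t) = 0 (n(k, t) = 0*t = 0)
n(23, -6) + (((4 - 2)*8)*(2 - 5))*(-194) = 0 + (((4 - 2)*8)*(2 - 5))*(-194) = 0 + ((2*8)*(-3))*(-194) = 0 + (16*(-3))*(-194) = 0 - 48*(-194) = 0 + 9312 = 9312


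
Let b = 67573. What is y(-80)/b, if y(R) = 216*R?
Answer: -17280/67573 ≈ -0.25572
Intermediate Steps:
y(-80)/b = (216*(-80))/67573 = -17280*1/67573 = -17280/67573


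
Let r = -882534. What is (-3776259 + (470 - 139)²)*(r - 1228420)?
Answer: 7740230809892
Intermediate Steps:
(-3776259 + (470 - 139)²)*(r - 1228420) = (-3776259 + (470 - 139)²)*(-882534 - 1228420) = (-3776259 + 331²)*(-2110954) = (-3776259 + 109561)*(-2110954) = -3666698*(-2110954) = 7740230809892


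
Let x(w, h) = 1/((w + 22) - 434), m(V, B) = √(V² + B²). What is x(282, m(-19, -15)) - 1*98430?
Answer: -12795901/130 ≈ -98430.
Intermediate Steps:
m(V, B) = √(B² + V²)
x(w, h) = 1/(-412 + w) (x(w, h) = 1/((22 + w) - 434) = 1/(-412 + w))
x(282, m(-19, -15)) - 1*98430 = 1/(-412 + 282) - 1*98430 = 1/(-130) - 98430 = -1/130 - 98430 = -12795901/130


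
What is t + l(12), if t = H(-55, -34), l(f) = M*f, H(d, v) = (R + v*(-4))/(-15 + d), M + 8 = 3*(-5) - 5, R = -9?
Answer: -23647/70 ≈ -337.81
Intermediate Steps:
M = -28 (M = -8 + (3*(-5) - 5) = -8 + (-15 - 5) = -8 - 20 = -28)
H(d, v) = (-9 - 4*v)/(-15 + d) (H(d, v) = (-9 + v*(-4))/(-15 + d) = (-9 - 4*v)/(-15 + d))
l(f) = -28*f
t = -127/70 (t = (-9 - 4*(-34))/(-15 - 55) = (-9 + 136)/(-70) = -1/70*127 = -127/70 ≈ -1.8143)
t + l(12) = -127/70 - 28*12 = -127/70 - 336 = -23647/70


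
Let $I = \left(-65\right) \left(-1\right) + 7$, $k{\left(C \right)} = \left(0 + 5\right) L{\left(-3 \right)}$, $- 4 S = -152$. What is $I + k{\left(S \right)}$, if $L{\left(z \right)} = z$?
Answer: $57$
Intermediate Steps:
$S = 38$ ($S = \left(- \frac{1}{4}\right) \left(-152\right) = 38$)
$k{\left(C \right)} = -15$ ($k{\left(C \right)} = \left(0 + 5\right) \left(-3\right) = 5 \left(-3\right) = -15$)
$I = 72$ ($I = 65 + 7 = 72$)
$I + k{\left(S \right)} = 72 - 15 = 57$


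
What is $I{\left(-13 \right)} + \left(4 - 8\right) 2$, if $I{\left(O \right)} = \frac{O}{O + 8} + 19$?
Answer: $\frac{68}{5} \approx 13.6$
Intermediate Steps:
$I{\left(O \right)} = 19 + \frac{O}{8 + O}$ ($I{\left(O \right)} = \frac{O}{8 + O} + 19 = 19 + \frac{O}{8 + O}$)
$I{\left(-13 \right)} + \left(4 - 8\right) 2 = \frac{4 \left(38 + 5 \left(-13\right)\right)}{8 - 13} + \left(4 - 8\right) 2 = \frac{4 \left(38 - 65\right)}{-5} - 8 = 4 \left(- \frac{1}{5}\right) \left(-27\right) - 8 = \frac{108}{5} - 8 = \frac{68}{5}$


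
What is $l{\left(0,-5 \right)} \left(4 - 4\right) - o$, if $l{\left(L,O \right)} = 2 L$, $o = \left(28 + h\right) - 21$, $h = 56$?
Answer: $-63$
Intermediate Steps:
$o = 63$ ($o = \left(28 + 56\right) - 21 = 84 - 21 = 63$)
$l{\left(0,-5 \right)} \left(4 - 4\right) - o = 2 \cdot 0 \left(4 - 4\right) - 63 = 0 \cdot 0 - 63 = 0 - 63 = -63$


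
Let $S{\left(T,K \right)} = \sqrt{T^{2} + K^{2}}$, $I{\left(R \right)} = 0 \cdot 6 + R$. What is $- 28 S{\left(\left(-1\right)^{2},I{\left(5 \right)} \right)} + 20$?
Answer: $20 - 28 \sqrt{26} \approx -122.77$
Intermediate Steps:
$I{\left(R \right)} = R$ ($I{\left(R \right)} = 0 + R = R$)
$S{\left(T,K \right)} = \sqrt{K^{2} + T^{2}}$
$- 28 S{\left(\left(-1\right)^{2},I{\left(5 \right)} \right)} + 20 = - 28 \sqrt{5^{2} + \left(\left(-1\right)^{2}\right)^{2}} + 20 = - 28 \sqrt{25 + 1^{2}} + 20 = - 28 \sqrt{25 + 1} + 20 = - 28 \sqrt{26} + 20 = 20 - 28 \sqrt{26}$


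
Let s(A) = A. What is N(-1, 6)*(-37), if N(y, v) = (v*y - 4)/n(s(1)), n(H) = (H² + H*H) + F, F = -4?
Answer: -185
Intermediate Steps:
n(H) = -4 + 2*H² (n(H) = (H² + H*H) - 4 = (H² + H²) - 4 = 2*H² - 4 = -4 + 2*H²)
N(y, v) = 2 - v*y/2 (N(y, v) = (v*y - 4)/(-4 + 2*1²) = (-4 + v*y)/(-4 + 2*1) = (-4 + v*y)/(-4 + 2) = (-4 + v*y)/(-2) = (-4 + v*y)*(-½) = 2 - v*y/2)
N(-1, 6)*(-37) = (2 - ½*6*(-1))*(-37) = (2 + 3)*(-37) = 5*(-37) = -185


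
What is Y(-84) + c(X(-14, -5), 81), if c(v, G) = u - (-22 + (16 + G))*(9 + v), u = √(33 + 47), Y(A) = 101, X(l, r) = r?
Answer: -199 + 4*√5 ≈ -190.06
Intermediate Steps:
u = 4*√5 (u = √80 = 4*√5 ≈ 8.9443)
c(v, G) = 4*√5 - (-6 + G)*(9 + v) (c(v, G) = 4*√5 - (-22 + (16 + G))*(9 + v) = 4*√5 - (-6 + G)*(9 + v))
Y(-84) + c(X(-14, -5), 81) = 101 + (54 - 9*81 + 4*√5 + 6*(-5) - 1*81*(-5)) = 101 + (54 - 729 + 4*√5 - 30 + 405) = 101 + (-300 + 4*√5) = -199 + 4*√5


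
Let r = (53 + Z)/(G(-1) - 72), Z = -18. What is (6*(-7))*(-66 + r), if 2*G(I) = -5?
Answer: 415968/149 ≈ 2791.7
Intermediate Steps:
G(I) = -5/2 (G(I) = (½)*(-5) = -5/2)
r = -70/149 (r = (53 - 18)/(-5/2 - 72) = 35/(-149/2) = 35*(-2/149) = -70/149 ≈ -0.46980)
(6*(-7))*(-66 + r) = (6*(-7))*(-66 - 70/149) = -42*(-9904/149) = 415968/149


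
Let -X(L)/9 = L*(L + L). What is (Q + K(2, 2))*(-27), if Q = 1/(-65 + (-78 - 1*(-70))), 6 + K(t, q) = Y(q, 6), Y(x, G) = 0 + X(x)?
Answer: 153765/73 ≈ 2106.4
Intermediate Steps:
X(L) = -18*L² (X(L) = -9*L*(L + L) = -9*L*2*L = -18*L²)
Y(x, G) = -18*x² (Y(x, G) = 0 - 18*x² = -18*x²)
K(t, q) = -6 - 18*q²
Q = -1/73 (Q = 1/(-65 + (-78 + 70)) = 1/(-65 - 8) = 1/(-73) = -1/73 ≈ -0.013699)
(Q + K(2, 2))*(-27) = (-1/73 + (-6 - 18*2²))*(-27) = (-1/73 + (-6 - 18*4))*(-27) = (-1/73 + (-6 - 72))*(-27) = (-1/73 - 78)*(-27) = -5695/73*(-27) = 153765/73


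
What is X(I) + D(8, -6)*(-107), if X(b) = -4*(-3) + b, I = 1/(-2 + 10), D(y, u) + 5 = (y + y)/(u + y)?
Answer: -2471/8 ≈ -308.88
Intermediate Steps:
D(y, u) = -5 + 2*y/(u + y) (D(y, u) = -5 + (y + y)/(u + y) = -5 + (2*y)/(u + y) = -5 + 2*y/(u + y))
I = ⅛ (I = 1/8 = ⅛ ≈ 0.12500)
X(b) = 12 + b
X(I) + D(8, -6)*(-107) = (12 + ⅛) + ((-5*(-6) - 3*8)/(-6 + 8))*(-107) = 97/8 + ((30 - 24)/2)*(-107) = 97/8 + ((½)*6)*(-107) = 97/8 + 3*(-107) = 97/8 - 321 = -2471/8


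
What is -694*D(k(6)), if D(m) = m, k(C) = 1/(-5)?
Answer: 694/5 ≈ 138.80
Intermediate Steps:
k(C) = -⅕ (k(C) = 1*(-⅕) = -⅕)
-694*D(k(6)) = -694*(-⅕) = 694/5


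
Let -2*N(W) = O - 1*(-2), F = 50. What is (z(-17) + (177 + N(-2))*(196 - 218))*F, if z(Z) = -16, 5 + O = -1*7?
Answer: -201000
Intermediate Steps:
O = -12 (O = -5 - 1*7 = -5 - 7 = -12)
N(W) = 5 (N(W) = -(-12 - 1*(-2))/2 = -(-12 + 2)/2 = -½*(-10) = 5)
(z(-17) + (177 + N(-2))*(196 - 218))*F = (-16 + (177 + 5)*(196 - 218))*50 = (-16 + 182*(-22))*50 = (-16 - 4004)*50 = -4020*50 = -201000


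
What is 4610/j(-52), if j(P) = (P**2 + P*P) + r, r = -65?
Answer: 4610/5343 ≈ 0.86281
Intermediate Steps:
j(P) = -65 + 2*P**2 (j(P) = (P**2 + P*P) - 65 = (P**2 + P**2) - 65 = 2*P**2 - 65 = -65 + 2*P**2)
4610/j(-52) = 4610/(-65 + 2*(-52)**2) = 4610/(-65 + 2*2704) = 4610/(-65 + 5408) = 4610/5343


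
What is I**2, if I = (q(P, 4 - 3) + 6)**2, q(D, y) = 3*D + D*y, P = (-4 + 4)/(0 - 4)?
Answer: 1296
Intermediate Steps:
P = 0 (P = 0/(-4) = 0*(-1/4) = 0)
I = 36 (I = (0*(3 + (4 - 3)) + 6)**2 = (0*(3 + 1) + 6)**2 = (0*4 + 6)**2 = (0 + 6)**2 = 6**2 = 36)
I**2 = 36**2 = 1296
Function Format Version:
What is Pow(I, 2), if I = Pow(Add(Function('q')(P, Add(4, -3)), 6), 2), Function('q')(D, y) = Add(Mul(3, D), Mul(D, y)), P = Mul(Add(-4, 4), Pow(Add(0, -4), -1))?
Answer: 1296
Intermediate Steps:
P = 0 (P = Mul(0, Pow(-4, -1)) = Mul(0, Rational(-1, 4)) = 0)
I = 36 (I = Pow(Add(Mul(0, Add(3, Add(4, -3))), 6), 2) = Pow(Add(Mul(0, Add(3, 1)), 6), 2) = Pow(Add(Mul(0, 4), 6), 2) = Pow(Add(0, 6), 2) = Pow(6, 2) = 36)
Pow(I, 2) = Pow(36, 2) = 1296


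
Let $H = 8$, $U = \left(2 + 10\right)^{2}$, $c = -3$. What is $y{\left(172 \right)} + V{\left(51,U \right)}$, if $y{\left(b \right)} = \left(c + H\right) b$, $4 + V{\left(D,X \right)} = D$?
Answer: $907$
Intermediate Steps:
$U = 144$ ($U = 12^{2} = 144$)
$V{\left(D,X \right)} = -4 + D$
$y{\left(b \right)} = 5 b$ ($y{\left(b \right)} = \left(-3 + 8\right) b = 5 b$)
$y{\left(172 \right)} + V{\left(51,U \right)} = 5 \cdot 172 + \left(-4 + 51\right) = 860 + 47 = 907$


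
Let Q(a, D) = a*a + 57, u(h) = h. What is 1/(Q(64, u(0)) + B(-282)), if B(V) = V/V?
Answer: 1/4154 ≈ 0.00024073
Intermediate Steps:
B(V) = 1
Q(a, D) = 57 + a² (Q(a, D) = a² + 57 = 57 + a²)
1/(Q(64, u(0)) + B(-282)) = 1/((57 + 64²) + 1) = 1/((57 + 4096) + 1) = 1/(4153 + 1) = 1/4154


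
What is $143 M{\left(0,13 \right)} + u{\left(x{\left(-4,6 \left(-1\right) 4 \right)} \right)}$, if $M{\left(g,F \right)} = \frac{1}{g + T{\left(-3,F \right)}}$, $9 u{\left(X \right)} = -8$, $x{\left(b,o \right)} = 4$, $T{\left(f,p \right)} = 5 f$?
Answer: $- \frac{469}{45} \approx -10.422$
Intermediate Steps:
$u{\left(X \right)} = - \frac{8}{9}$ ($u{\left(X \right)} = \frac{1}{9} \left(-8\right) = - \frac{8}{9}$)
$M{\left(g,F \right)} = \frac{1}{-15 + g}$ ($M{\left(g,F \right)} = \frac{1}{g + 5 \left(-3\right)} = \frac{1}{g - 15} = \frac{1}{-15 + g}$)
$143 M{\left(0,13 \right)} + u{\left(x{\left(-4,6 \left(-1\right) 4 \right)} \right)} = \frac{143}{-15 + 0} - \frac{8}{9} = \frac{143}{-15} - \frac{8}{9} = 143 \left(- \frac{1}{15}\right) - \frac{8}{9} = - \frac{143}{15} - \frac{8}{9} = - \frac{469}{45}$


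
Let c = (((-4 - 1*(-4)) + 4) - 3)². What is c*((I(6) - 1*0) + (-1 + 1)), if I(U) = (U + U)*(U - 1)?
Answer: 60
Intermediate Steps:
c = 1 (c = (((-4 + 4) + 4) - 3)² = ((0 + 4) - 3)² = (4 - 3)² = 1² = 1)
I(U) = 2*U*(-1 + U) (I(U) = (2*U)*(-1 + U) = 2*U*(-1 + U))
c*((I(6) - 1*0) + (-1 + 1)) = 1*((2*6*(-1 + 6) - 1*0) + (-1 + 1)) = 1*((2*6*5 + 0) + 0) = 1*((60 + 0) + 0) = 1*(60 + 0) = 1*60 = 60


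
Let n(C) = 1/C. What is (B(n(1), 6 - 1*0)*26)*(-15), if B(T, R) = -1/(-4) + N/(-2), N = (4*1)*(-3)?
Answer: -4875/2 ≈ -2437.5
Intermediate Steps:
N = -12 (N = 4*(-3) = -12)
B(T, R) = 25/4 (B(T, R) = -1/(-4) - 12/(-2) = -1*(-1/4) - 12*(-1/2) = 1/4 + 6 = 25/4)
(B(n(1), 6 - 1*0)*26)*(-15) = ((25/4)*26)*(-15) = (325/2)*(-15) = -4875/2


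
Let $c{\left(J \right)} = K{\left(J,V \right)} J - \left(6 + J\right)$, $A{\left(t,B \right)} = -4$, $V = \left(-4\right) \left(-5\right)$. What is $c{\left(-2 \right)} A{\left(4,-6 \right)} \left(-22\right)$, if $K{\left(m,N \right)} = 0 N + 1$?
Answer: $-528$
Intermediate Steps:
$V = 20$
$K{\left(m,N \right)} = 1$ ($K{\left(m,N \right)} = 0 + 1 = 1$)
$c{\left(J \right)} = -6$ ($c{\left(J \right)} = 1 J - \left(6 + J\right) = J - \left(6 + J\right) = -6$)
$c{\left(-2 \right)} A{\left(4,-6 \right)} \left(-22\right) = \left(-6\right) \left(-4\right) \left(-22\right) = 24 \left(-22\right) = -528$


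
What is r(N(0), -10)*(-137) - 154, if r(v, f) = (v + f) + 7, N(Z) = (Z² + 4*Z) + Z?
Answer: 257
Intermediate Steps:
N(Z) = Z² + 5*Z
r(v, f) = 7 + f + v (r(v, f) = (f + v) + 7 = 7 + f + v)
r(N(0), -10)*(-137) - 154 = (7 - 10 + 0*(5 + 0))*(-137) - 154 = (7 - 10 + 0*5)*(-137) - 154 = (7 - 10 + 0)*(-137) - 154 = -3*(-137) - 154 = 411 - 154 = 257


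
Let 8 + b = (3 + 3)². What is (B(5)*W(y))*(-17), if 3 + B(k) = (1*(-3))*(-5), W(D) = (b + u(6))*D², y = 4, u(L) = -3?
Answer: -81600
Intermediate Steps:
b = 28 (b = -8 + (3 + 3)² = -8 + 6² = -8 + 36 = 28)
W(D) = 25*D² (W(D) = (28 - 3)*D² = 25*D²)
B(k) = 12 (B(k) = -3 + (1*(-3))*(-5) = -3 - 3*(-5) = -3 + 15 = 12)
(B(5)*W(y))*(-17) = (12*(25*4²))*(-17) = (12*(25*16))*(-17) = (12*400)*(-17) = 4800*(-17) = -81600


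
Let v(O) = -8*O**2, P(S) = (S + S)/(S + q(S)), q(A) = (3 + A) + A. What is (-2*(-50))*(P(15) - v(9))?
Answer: 129725/2 ≈ 64863.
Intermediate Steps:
q(A) = 3 + 2*A
P(S) = 2*S/(3 + 3*S) (P(S) = (S + S)/(S + (3 + 2*S)) = (2*S)/(3 + 3*S) = 2*S/(3 + 3*S))
(-2*(-50))*(P(15) - v(9)) = (-2*(-50))*((2/3)*15/(1 + 15) - (-8)*9**2) = 100*((2/3)*15/16 - (-8)*81) = 100*((2/3)*15*(1/16) - 1*(-648)) = 100*(5/8 + 648) = 100*(5189/8) = 129725/2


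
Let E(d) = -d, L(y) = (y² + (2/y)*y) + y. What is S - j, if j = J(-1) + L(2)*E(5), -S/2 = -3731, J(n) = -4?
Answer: 7506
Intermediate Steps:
L(y) = 2 + y + y² (L(y) = (y² + 2) + y = (2 + y²) + y = 2 + y + y²)
S = 7462 (S = -2*(-3731) = 7462)
j = -44 (j = -4 + (2 + 2 + 2²)*(-1*5) = -4 + (2 + 2 + 4)*(-5) = -4 + 8*(-5) = -4 - 40 = -44)
S - j = 7462 - 1*(-44) = 7462 + 44 = 7506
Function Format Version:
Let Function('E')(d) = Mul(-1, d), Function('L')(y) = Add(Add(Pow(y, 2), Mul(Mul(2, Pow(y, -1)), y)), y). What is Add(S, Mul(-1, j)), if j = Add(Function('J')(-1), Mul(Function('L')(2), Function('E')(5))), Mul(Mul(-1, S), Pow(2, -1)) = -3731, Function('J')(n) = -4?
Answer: 7506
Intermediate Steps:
Function('L')(y) = Add(2, y, Pow(y, 2)) (Function('L')(y) = Add(Add(Pow(y, 2), 2), y) = Add(Add(2, Pow(y, 2)), y) = Add(2, y, Pow(y, 2)))
S = 7462 (S = Mul(-2, -3731) = 7462)
j = -44 (j = Add(-4, Mul(Add(2, 2, Pow(2, 2)), Mul(-1, 5))) = Add(-4, Mul(Add(2, 2, 4), -5)) = Add(-4, Mul(8, -5)) = Add(-4, -40) = -44)
Add(S, Mul(-1, j)) = Add(7462, Mul(-1, -44)) = Add(7462, 44) = 7506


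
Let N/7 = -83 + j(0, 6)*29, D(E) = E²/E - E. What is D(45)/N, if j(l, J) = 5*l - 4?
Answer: 0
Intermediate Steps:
j(l, J) = -4 + 5*l
D(E) = 0 (D(E) = E - E = 0)
N = -1393 (N = 7*(-83 + (-4 + 5*0)*29) = 7*(-83 + (-4 + 0)*29) = 7*(-83 - 4*29) = 7*(-83 - 116) = 7*(-199) = -1393)
D(45)/N = 0/(-1393) = 0*(-1/1393) = 0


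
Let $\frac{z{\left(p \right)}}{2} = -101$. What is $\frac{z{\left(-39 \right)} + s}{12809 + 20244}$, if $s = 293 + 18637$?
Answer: $\frac{18728}{33053} \approx 0.5666$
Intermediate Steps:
$z{\left(p \right)} = -202$ ($z{\left(p \right)} = 2 \left(-101\right) = -202$)
$s = 18930$
$\frac{z{\left(-39 \right)} + s}{12809 + 20244} = \frac{-202 + 18930}{12809 + 20244} = \frac{18728}{33053}$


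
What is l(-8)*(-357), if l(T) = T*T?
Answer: -22848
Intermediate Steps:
l(T) = T**2
l(-8)*(-357) = (-8)**2*(-357) = 64*(-357) = -22848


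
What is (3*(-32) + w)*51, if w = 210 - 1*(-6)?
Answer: 6120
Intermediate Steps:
w = 216 (w = 210 + 6 = 216)
(3*(-32) + w)*51 = (3*(-32) + 216)*51 = (-96 + 216)*51 = 120*51 = 6120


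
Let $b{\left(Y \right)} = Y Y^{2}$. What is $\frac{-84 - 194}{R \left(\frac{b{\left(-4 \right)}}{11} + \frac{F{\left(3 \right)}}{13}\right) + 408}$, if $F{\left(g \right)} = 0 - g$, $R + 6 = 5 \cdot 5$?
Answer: $- \frac{39754}{41909} \approx -0.94858$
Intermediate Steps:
$R = 19$ ($R = -6 + 5 \cdot 5 = -6 + 25 = 19$)
$b{\left(Y \right)} = Y^{3}$
$F{\left(g \right)} = - g$
$\frac{-84 - 194}{R \left(\frac{b{\left(-4 \right)}}{11} + \frac{F{\left(3 \right)}}{13}\right) + 408} = \frac{-84 - 194}{19 \left(\frac{\left(-4\right)^{3}}{11} + \frac{\left(-1\right) 3}{13}\right) + 408} = - \frac{278}{19 \left(\left(-64\right) \frac{1}{11} - \frac{3}{13}\right) + 408} = - \frac{278}{19 \left(- \frac{64}{11} - \frac{3}{13}\right) + 408} = - \frac{278}{19 \left(- \frac{865}{143}\right) + 408} = - \frac{278}{- \frac{16435}{143} + 408} = - \frac{278}{\frac{41909}{143}} = \left(-278\right) \frac{143}{41909} = - \frac{39754}{41909}$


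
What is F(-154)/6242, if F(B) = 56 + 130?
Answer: 93/3121 ≈ 0.029798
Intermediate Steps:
F(B) = 186
F(-154)/6242 = 186/6242 = 186*(1/6242) = 93/3121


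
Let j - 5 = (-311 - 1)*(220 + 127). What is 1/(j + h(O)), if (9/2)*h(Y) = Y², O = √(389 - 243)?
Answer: -9/974039 ≈ -9.2399e-6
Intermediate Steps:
O = √146 ≈ 12.083
h(Y) = 2*Y²/9
j = -108259 (j = 5 + (-311 - 1)*(220 + 127) = 5 - 312*347 = 5 - 108264 = -108259)
1/(j + h(O)) = 1/(-108259 + 2*(√146)²/9) = 1/(-108259 + (2/9)*146) = 1/(-108259 + 292/9) = 1/(-974039/9) = -9/974039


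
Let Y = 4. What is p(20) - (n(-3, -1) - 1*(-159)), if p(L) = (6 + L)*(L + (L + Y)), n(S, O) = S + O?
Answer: 989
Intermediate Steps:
n(S, O) = O + S
p(L) = (4 + 2*L)*(6 + L) (p(L) = (6 + L)*(L + (L + 4)) = (6 + L)*(L + (4 + L)) = (6 + L)*(4 + 2*L) = (4 + 2*L)*(6 + L))
p(20) - (n(-3, -1) - 1*(-159)) = (24 + 2*20**2 + 16*20) - ((-1 - 3) - 1*(-159)) = (24 + 2*400 + 320) - (-4 + 159) = (24 + 800 + 320) - 1*155 = 1144 - 155 = 989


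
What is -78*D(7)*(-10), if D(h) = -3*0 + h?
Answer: 5460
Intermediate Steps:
D(h) = h (D(h) = 0 + h = h)
-78*D(7)*(-10) = -78*7*(-10) = -546*(-10) = 5460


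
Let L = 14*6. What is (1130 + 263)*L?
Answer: 117012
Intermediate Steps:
L = 84
(1130 + 263)*L = (1130 + 263)*84 = 1393*84 = 117012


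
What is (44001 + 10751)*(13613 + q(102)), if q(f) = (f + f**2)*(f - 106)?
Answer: -1555559072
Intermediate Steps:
q(f) = (-106 + f)*(f + f**2) (q(f) = (f + f**2)*(-106 + f) = (-106 + f)*(f + f**2))
(44001 + 10751)*(13613 + q(102)) = (44001 + 10751)*(13613 + 102*(-106 + 102**2 - 105*102)) = 54752*(13613 + 102*(-106 + 10404 - 10710)) = 54752*(13613 + 102*(-412)) = 54752*(13613 - 42024) = 54752*(-28411) = -1555559072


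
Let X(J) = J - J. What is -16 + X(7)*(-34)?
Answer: -16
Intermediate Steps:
X(J) = 0
-16 + X(7)*(-34) = -16 + 0*(-34) = -16 + 0 = -16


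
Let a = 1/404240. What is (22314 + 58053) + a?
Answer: 32487556081/404240 ≈ 80367.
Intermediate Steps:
a = 1/404240 ≈ 2.4738e-6
(22314 + 58053) + a = (22314 + 58053) + 1/404240 = 80367 + 1/404240 = 32487556081/404240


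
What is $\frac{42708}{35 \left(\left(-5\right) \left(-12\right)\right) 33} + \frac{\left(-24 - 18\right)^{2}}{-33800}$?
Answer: $\frac{1101071}{1951950} \approx 0.56409$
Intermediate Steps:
$\frac{42708}{35 \left(\left(-5\right) \left(-12\right)\right) 33} + \frac{\left(-24 - 18\right)^{2}}{-33800} = \frac{42708}{35 \cdot 60 \cdot 33} + \left(-42\right)^{2} \left(- \frac{1}{33800}\right) = \frac{42708}{2100 \cdot 33} + 1764 \left(- \frac{1}{33800}\right) = \frac{42708}{69300} - \frac{441}{8450} = 42708 \cdot \frac{1}{69300} - \frac{441}{8450} = \frac{3559}{5775} - \frac{441}{8450} = \frac{1101071}{1951950}$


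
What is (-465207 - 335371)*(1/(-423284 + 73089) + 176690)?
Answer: -49536527940929322/350195 ≈ -1.4145e+11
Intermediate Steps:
(-465207 - 335371)*(1/(-423284 + 73089) + 176690) = -800578*(1/(-350195) + 176690) = -800578*(-1/350195 + 176690) = -800578*61875954549/350195 = -49536527940929322/350195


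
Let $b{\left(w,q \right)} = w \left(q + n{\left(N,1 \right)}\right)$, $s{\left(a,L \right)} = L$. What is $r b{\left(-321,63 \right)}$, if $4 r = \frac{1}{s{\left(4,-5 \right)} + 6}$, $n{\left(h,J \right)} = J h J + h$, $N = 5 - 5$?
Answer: $- \frac{20223}{4} \approx -5055.8$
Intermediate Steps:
$N = 0$ ($N = 5 - 5 = 0$)
$n{\left(h,J \right)} = h + h J^{2}$ ($n{\left(h,J \right)} = h J^{2} + h = h + h J^{2}$)
$r = \frac{1}{4}$ ($r = \frac{1}{4 \left(-5 + 6\right)} = \frac{1}{4 \cdot 1} = \frac{1}{4} \cdot 1 = \frac{1}{4} \approx 0.25$)
$b{\left(w,q \right)} = q w$ ($b{\left(w,q \right)} = w \left(q + 0 \left(1 + 1^{2}\right)\right) = w \left(q + 0 \left(1 + 1\right)\right) = w \left(q + 0 \cdot 2\right) = w \left(q + 0\right) = w q = q w$)
$r b{\left(-321,63 \right)} = \frac{63 \left(-321\right)}{4} = \frac{1}{4} \left(-20223\right) = - \frac{20223}{4}$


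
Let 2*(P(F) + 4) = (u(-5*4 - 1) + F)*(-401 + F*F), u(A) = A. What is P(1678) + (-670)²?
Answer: 4665821723/2 ≈ 2.3329e+9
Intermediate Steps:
P(F) = -4 + (-401 + F²)*(-21 + F)/2 (P(F) = -4 + (((-5*4 - 1) + F)*(-401 + F*F))/2 = -4 + (((-20 - 1) + F)*(-401 + F²))/2 = -4 + ((-21 + F)*(-401 + F²))/2 = -4 + ((-401 + F²)*(-21 + F))/2 = -4 + (-401 + F²)*(-21 + F)/2)
P(1678) + (-670)² = (8413/2 + (½)*1678³ - 401/2*1678 - 21/2*1678²) + (-670)² = (8413/2 + (½)*4724717752 - 336439 - 21/2*2815684) + 448900 = (8413/2 + 2362358876 - 336439 - 29564682) + 448900 = 4664923923/2 + 448900 = 4665821723/2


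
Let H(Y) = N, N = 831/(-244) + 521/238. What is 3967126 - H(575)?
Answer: 115189505863/29036 ≈ 3.9671e+6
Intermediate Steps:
N = -35327/29036 (N = 831*(-1/244) + 521*(1/238) = -831/244 + 521/238 = -35327/29036 ≈ -1.2167)
H(Y) = -35327/29036
3967126 - H(575) = 3967126 - 1*(-35327/29036) = 3967126 + 35327/29036 = 115189505863/29036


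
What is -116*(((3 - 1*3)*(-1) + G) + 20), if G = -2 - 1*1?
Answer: -1972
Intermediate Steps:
G = -3 (G = -2 - 1 = -3)
-116*(((3 - 1*3)*(-1) + G) + 20) = -116*(((3 - 1*3)*(-1) - 3) + 20) = -116*(((3 - 3)*(-1) - 3) + 20) = -116*((0*(-1) - 3) + 20) = -116*((0 - 3) + 20) = -116*(-3 + 20) = -116*17 = -1972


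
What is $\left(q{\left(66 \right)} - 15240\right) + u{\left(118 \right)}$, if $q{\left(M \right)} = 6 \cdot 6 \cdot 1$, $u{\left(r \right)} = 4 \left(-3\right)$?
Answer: $-15216$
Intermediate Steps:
$u{\left(r \right)} = -12$
$q{\left(M \right)} = 36$ ($q{\left(M \right)} = 36 \cdot 1 = 36$)
$\left(q{\left(66 \right)} - 15240\right) + u{\left(118 \right)} = \left(36 - 15240\right) - 12 = -15204 - 12 = -15216$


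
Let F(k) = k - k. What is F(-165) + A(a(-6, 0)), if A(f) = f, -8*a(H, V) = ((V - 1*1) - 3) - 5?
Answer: 9/8 ≈ 1.1250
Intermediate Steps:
a(H, V) = 9/8 - V/8 (a(H, V) = -(((V - 1*1) - 3) - 5)/8 = -(((V - 1) - 3) - 5)/8 = -(((-1 + V) - 3) - 5)/8 = -((-4 + V) - 5)/8 = -(-9 + V)/8 = 9/8 - V/8)
F(k) = 0
F(-165) + A(a(-6, 0)) = 0 + (9/8 - ⅛*0) = 0 + (9/8 + 0) = 0 + 9/8 = 9/8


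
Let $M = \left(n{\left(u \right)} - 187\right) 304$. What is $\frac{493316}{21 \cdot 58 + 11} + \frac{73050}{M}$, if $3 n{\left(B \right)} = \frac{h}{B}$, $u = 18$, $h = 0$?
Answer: $\frac{13977124759}{34933096} \approx 400.11$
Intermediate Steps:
$n{\left(B \right)} = 0$ ($n{\left(B \right)} = \frac{0 \frac{1}{B}}{3} = \frac{1}{3} \cdot 0 = 0$)
$M = -56848$ ($M = \left(0 - 187\right) 304 = \left(-187\right) 304 = -56848$)
$\frac{493316}{21 \cdot 58 + 11} + \frac{73050}{M} = \frac{493316}{21 \cdot 58 + 11} + \frac{73050}{-56848} = \frac{493316}{1218 + 11} + 73050 \left(- \frac{1}{56848}\right) = \frac{493316}{1229} - \frac{36525}{28424} = \frac{13977124759}{34933096}$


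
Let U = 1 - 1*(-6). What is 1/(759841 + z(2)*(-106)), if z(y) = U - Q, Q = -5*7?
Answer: 1/755389 ≈ 1.3238e-6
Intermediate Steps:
Q = -35
U = 7 (U = 1 + 6 = 7)
z(y) = 42 (z(y) = 7 - 1*(-35) = 7 + 35 = 42)
1/(759841 + z(2)*(-106)) = 1/(759841 + 42*(-106)) = 1/(759841 - 4452) = 1/755389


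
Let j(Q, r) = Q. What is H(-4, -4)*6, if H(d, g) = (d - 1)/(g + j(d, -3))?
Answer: 15/4 ≈ 3.7500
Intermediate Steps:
H(d, g) = (-1 + d)/(d + g) (H(d, g) = (d - 1)/(g + d) = (-1 + d)/(d + g))
H(-4, -4)*6 = ((-1 - 4)/(-4 - 4))*6 = (-5/(-8))*6 = -⅛*(-5)*6 = (5/8)*6 = 15/4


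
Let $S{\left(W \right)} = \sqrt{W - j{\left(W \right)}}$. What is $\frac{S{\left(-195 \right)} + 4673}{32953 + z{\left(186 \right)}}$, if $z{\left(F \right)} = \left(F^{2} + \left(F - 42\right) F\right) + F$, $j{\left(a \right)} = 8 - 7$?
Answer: $\frac{4673}{94519} + \frac{14 i}{94519} \approx 0.04944 + 0.00014812 i$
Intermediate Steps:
$j{\left(a \right)} = 1$
$z{\left(F \right)} = F + F^{2} + F \left(-42 + F\right)$ ($z{\left(F \right)} = \left(F^{2} + \left(-42 + F\right) F\right) + F = \left(F^{2} + F \left(-42 + F\right)\right) + F = F + F^{2} + F \left(-42 + F\right)$)
$S{\left(W \right)} = \sqrt{-1 + W}$ ($S{\left(W \right)} = \sqrt{W - 1} = \sqrt{-1 + W}$)
$\frac{S{\left(-195 \right)} + 4673}{32953 + z{\left(186 \right)}} = \frac{\sqrt{-1 - 195} + 4673}{32953 + 186 \left(-41 + 2 \cdot 186\right)} = \frac{\sqrt{-196} + 4673}{32953 + 186 \left(-41 + 372\right)} = \frac{14 i + 4673}{32953 + 186 \cdot 331} = \frac{4673 + 14 i}{32953 + 61566} = \frac{4673 + 14 i}{94519} = \left(4673 + 14 i\right) \frac{1}{94519} = \frac{4673}{94519} + \frac{14 i}{94519}$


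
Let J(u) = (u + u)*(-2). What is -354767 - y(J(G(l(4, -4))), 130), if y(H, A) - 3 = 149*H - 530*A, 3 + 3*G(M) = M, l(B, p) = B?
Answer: -857014/3 ≈ -2.8567e+5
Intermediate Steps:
G(M) = -1 + M/3
J(u) = -4*u (J(u) = (2*u)*(-2) = -4*u)
y(H, A) = 3 - 530*A + 149*H (y(H, A) = 3 + (149*H - 530*A) = 3 + (-530*A + 149*H) = 3 - 530*A + 149*H)
-354767 - y(J(G(l(4, -4))), 130) = -354767 - (3 - 530*130 + 149*(-4*(-1 + (⅓)*4))) = -354767 - (3 - 68900 + 149*(-4*(-1 + 4/3))) = -354767 - (3 - 68900 + 149*(-4*⅓)) = -354767 - (3 - 68900 + 149*(-4/3)) = -354767 - (3 - 68900 - 596/3) = -354767 - 1*(-207287/3) = -354767 + 207287/3 = -857014/3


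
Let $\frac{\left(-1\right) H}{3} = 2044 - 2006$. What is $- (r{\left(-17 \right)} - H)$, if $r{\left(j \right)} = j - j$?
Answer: $-114$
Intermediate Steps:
$H = -114$ ($H = - 3 \left(2044 - 2006\right) = \left(-3\right) 38 = -114$)
$r{\left(j \right)} = 0$
$- (r{\left(-17 \right)} - H) = - (0 - -114) = - (0 + 114) = \left(-1\right) 114 = -114$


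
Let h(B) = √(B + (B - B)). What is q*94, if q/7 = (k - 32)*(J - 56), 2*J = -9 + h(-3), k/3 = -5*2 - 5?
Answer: 3065293 - 25333*I*√3 ≈ 3.0653e+6 - 43878.0*I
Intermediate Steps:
h(B) = √B (h(B) = √(B + 0) = √B)
k = -45 (k = 3*(-5*2 - 5) = 3*(-10 - 5) = 3*(-15) = -45)
J = -9/2 + I*√3/2 (J = (-9 + √(-3))/2 = (-9 + I*√3)/2 = -9/2 + I*√3/2 ≈ -4.5 + 0.86602*I)
q = 65219/2 - 539*I*√3/2 (q = 7*((-45 - 32)*((-9/2 + I*√3/2) - 56)) = 7*(-77*(-121/2 + I*√3/2)) = 7*(9317/2 - 77*I*√3/2) = 65219/2 - 539*I*√3/2 ≈ 32610.0 - 466.79*I)
q*94 = (65219/2 - 539*I*√3/2)*94 = 3065293 - 25333*I*√3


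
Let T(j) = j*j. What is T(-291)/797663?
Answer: 84681/797663 ≈ 0.10616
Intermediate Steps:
T(j) = j²
T(-291)/797663 = (-291)²/797663 = 84681*(1/797663) = 84681/797663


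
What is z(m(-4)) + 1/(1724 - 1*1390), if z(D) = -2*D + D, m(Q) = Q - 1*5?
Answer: 3007/334 ≈ 9.0030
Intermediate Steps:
m(Q) = -5 + Q (m(Q) = Q - 5 = -5 + Q)
z(D) = -D
z(m(-4)) + 1/(1724 - 1*1390) = -(-5 - 4) + 1/(1724 - 1*1390) = -1*(-9) + 1/(1724 - 1390) = 9 + 1/334 = 3007/334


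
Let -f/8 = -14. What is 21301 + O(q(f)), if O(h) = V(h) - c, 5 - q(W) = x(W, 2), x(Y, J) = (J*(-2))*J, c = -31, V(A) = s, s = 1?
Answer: 21333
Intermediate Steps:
f = 112 (f = -8*(-14) = 112)
V(A) = 1
x(Y, J) = -2*J² (x(Y, J) = (-2*J)*J = -2*J²)
q(W) = 13 (q(W) = 5 - (-2)*2² = 5 - (-2)*4 = 5 - 1*(-8) = 5 + 8 = 13)
O(h) = 32 (O(h) = 1 - 1*(-31) = 1 + 31 = 32)
21301 + O(q(f)) = 21301 + 32 = 21333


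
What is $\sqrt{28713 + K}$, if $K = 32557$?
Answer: $\sqrt{61270} \approx 247.53$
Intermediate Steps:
$\sqrt{28713 + K} = \sqrt{28713 + 32557} = \sqrt{61270}$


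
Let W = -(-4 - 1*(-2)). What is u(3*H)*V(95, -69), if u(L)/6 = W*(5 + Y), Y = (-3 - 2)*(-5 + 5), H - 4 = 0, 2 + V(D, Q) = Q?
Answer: -4260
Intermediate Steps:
V(D, Q) = -2 + Q
H = 4 (H = 4 + 0 = 4)
W = 2 (W = -(-4 + 2) = -1*(-2) = 2)
Y = 0 (Y = -5*0 = 0)
u(L) = 60 (u(L) = 6*(2*(5 + 0)) = 6*(2*5) = 6*10 = 60)
u(3*H)*V(95, -69) = 60*(-2 - 69) = 60*(-71) = -4260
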